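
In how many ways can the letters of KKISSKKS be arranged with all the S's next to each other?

30

Treat the 3 copies of S as a single block. The multiset to arrange is then {SSS, I, K, K, K, K}, 6 items in all.
That gives (6)!/(4!) = 30 arrangements.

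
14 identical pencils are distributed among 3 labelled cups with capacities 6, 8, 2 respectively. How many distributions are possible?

Ignoring the caps, the number of non-negative solutions to x_1+…+x_3 = 14 is C(16,2) = 120.
Subtract solutions that violate a single cap (substitute x_i' = x_i − (cap_i+1)): x_1 ≥ 7 gives C(9,2) = 36; x_2 ≥ 9 gives C(7,2) = 21; x_3 ≥ 3 gives C(13,2) = 78. Together 135.
Add back pairs where two caps are both exceeded: 0 + 15 + 6 = 21.
By inclusion–exclusion the count is 120 − 135 + 21 = 6.

6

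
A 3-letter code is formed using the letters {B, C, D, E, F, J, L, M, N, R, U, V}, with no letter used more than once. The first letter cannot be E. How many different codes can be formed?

1210

The first letter has 12−1 = 11 choices (anything except E).
The remaining 2 letters are filled from the other 11 symbols without repetition: 11 × 10 = 110.
Total: 11 × 110 = 1210.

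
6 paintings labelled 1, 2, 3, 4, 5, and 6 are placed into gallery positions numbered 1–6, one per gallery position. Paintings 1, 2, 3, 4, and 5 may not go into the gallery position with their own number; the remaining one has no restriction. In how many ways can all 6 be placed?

Let Aᵢ (for 1 ≤ i ≤ 5) be the placements that put painting i in its forbidden gallery position. Any j of these fix j positions, leaving (6−j)! ways to fill the rest, and there are C(5,j) ways to pick which j.
By inclusion–exclusion, the number of valid placements is Σ_{j=0}^{5} (−1)^j C(5,j)·(6−j)!.
Computing: 720 − 600 + 240 − 60 + 10 − 1 = 309.

309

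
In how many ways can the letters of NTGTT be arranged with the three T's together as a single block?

6

Treat the 3 copies of T as a single block. The multiset to arrange is then {TTT, G, N}, 3 items in all.
All 3 items are distinct, so there are (3)! = 6 arrangements.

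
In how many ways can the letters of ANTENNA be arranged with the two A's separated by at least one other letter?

There are 7!/(3!·2!) = 420 arrangements of ANTENNA in total.
Arrangements with the A's together: treat AA as one letter, giving (6)!/(3!) = 120.
Subtracting, 420 − 120 = 300 arrangements keep the A's apart.

300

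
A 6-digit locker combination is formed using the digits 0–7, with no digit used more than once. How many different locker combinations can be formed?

20160

Choose and order 6 of the 8 symbols: the first digit has 8 options, the next 7, and so on down to 3.
8 × 7 × 6 × 5 × 4 × 3 = 20160.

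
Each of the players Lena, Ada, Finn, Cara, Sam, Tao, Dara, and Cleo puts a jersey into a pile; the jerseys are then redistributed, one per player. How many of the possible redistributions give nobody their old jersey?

14833

Count assignments avoiding every fixed point. For any j of the 8 players fixed to their old jersey, the other 8−j can be arranged in (8−j)! ways.
By inclusion–exclusion this is Σ_{j=0}^{8} (−1)^j C(8,j)·(8−j)!.
Computing: 40320 − 40320 + 20160 − 6720 + 1680 − 336 + 56 − 8 + 1 = 14833.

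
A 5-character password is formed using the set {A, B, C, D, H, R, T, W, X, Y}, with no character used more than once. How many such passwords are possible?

30240

This is a permutation of 5 out of 10: P(10,5) = 10!/5!.
10 × 9 × 8 × 7 × 6 = 30240.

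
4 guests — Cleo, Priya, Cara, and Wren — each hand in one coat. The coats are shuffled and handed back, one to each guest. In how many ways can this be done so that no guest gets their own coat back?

Let Aᵢ be the assignments in which guest i gets their own coat. We want the size of the complement of A₁∪…∪A_4.
By inclusion–exclusion this is Σ_{j=0}^{4} (−1)^j C(4,j)·(4−j)!.
Computing: 24 − 24 + 12 − 4 + 1 = 9.

9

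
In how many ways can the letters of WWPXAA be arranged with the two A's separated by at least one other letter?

Total arrangements of WWPXAA: 6!/(2!·2!) = 180.
If the two A's are adjacent, glue them into one block, leaving 5 items to arrange: (5)!/(2!) = 60 ways.
Hence 180 − 60 = 120.

120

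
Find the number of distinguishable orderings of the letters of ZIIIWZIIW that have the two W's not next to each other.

588

Total arrangements of ZIIIWZIIW: 9!/(5!·2!·2!) = 756.
If the two W's are adjacent, glue them into one block, leaving 8 items to arrange: (8)!/(5!·2!) = 168 ways.
Subtracting, 756 − 168 = 588 arrangements keep the W's apart.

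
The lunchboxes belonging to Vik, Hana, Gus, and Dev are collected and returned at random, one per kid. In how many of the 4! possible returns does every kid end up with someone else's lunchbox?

9

This is the derangement count D_4: permutations of 4 items with no fixed point.
By inclusion–exclusion this is Σ_{j=0}^{4} (−1)^j C(4,j)·(4−j)!.
Computing: 24 − 24 + 12 − 4 + 1 = 9.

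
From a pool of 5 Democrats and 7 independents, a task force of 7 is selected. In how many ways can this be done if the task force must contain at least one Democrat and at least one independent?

791

With no constraint there are C(12,7) = 792 possible selections.
Subtract selections that omit an entire group: no Democrats → C(7,7) = 1; no independents → C(5,7) = 0.
Both groups omitted at once is impossible, so 792 − 1 = 791.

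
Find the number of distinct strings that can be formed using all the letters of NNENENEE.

70

The 8 letters of NNENENEE have repeats: E appearing 4 times and N appearing 4 times.
So there are 8! / (4!·4!) = 70 distinguishable arrangements.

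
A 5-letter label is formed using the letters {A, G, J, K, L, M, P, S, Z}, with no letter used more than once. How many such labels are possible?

With no repetition, fill the 5 letters in order: 9 choices, then 8, down to 5.
That product is 9 × 8 × 7 × 6 × 5 = 15120.

15120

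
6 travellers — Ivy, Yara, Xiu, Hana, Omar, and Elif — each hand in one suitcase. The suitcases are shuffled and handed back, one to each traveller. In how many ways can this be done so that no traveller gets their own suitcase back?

Let Aᵢ be the assignments in which traveller i gets their own suitcase. We want the size of the complement of A₁∪…∪A_6.
By inclusion–exclusion this is Σ_{j=0}^{6} (−1)^j C(6,j)·(6−j)!.
Computing: 720 − 720 + 360 − 120 + 30 − 6 + 1 = 265.

265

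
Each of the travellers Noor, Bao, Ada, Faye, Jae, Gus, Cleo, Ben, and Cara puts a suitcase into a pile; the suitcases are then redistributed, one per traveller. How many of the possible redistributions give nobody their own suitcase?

This is the derangement count D_9: permutations of 9 items with no fixed point.
By inclusion–exclusion this is Σ_{j=0}^{9} (−1)^j C(9,j)·(9−j)!.
Computing: 362880 − 362880 + 181440 − 60480 + 15120 − 3024 + 504 − 72 + 9 − 1 = 133496.

133496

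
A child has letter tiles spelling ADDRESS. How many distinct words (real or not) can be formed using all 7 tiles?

ADDRESS has 7 letters with D appearing twice and S appearing twice.
The number of distinct arrangements is 7!/(2!·2!) = 5040/4 = 1260.

1260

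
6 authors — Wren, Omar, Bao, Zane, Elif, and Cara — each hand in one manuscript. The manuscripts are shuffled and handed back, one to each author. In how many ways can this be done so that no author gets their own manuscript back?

265

Count assignments avoiding every fixed point. For any j of the 6 authors fixed to their own manuscript, the other 6−j can be arranged in (6−j)! ways.
By inclusion–exclusion this is Σ_{j=0}^{6} (−1)^j C(6,j)·(6−j)!.
Computing: 720 − 720 + 360 − 120 + 30 − 6 + 1 = 265.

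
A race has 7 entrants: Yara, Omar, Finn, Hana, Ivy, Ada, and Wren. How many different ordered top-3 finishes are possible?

210

This is an ordered selection of 3 from 7: P(7,3).
That gives 7 × 6 × 5 = 210.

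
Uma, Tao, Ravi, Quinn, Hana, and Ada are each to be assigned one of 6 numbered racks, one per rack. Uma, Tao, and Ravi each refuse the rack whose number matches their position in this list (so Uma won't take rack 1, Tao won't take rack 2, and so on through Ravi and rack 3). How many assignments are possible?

426

Let Aᵢ (for i ∈ {1, 2, 3}) be the placements that put person i in their forbidden rack. Any j of these fix j positions, leaving (6−j)! ways to fill the rest, and there are C(3,j) ways to pick which j.
By inclusion–exclusion, the number of valid placements is Σ_{j=0}^{3} (−1)^j C(3,j)·(6−j)!.
Computing: 720 − 360 + 72 − 6 = 426.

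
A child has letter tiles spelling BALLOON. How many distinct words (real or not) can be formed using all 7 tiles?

BALLOON has 7 letters with L appearing twice and O appearing twice.
So there are 7! / (2!·2!) = 1260 distinguishable arrangements.

1260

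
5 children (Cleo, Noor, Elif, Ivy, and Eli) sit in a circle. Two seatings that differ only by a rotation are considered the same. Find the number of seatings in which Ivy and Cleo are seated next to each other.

Treat {Ivy, Cleo} as one unit (2 internal orders) and seat the resulting 4 units around the table: (3)! circular arrangements.
So 2 × (3)! = 2 × 6 = 12.

12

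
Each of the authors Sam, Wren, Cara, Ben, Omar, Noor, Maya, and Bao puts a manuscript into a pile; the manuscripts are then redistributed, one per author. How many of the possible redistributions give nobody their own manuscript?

14833

Let Aᵢ be the assignments in which author i gets their own manuscript. We want the size of the complement of A₁∪…∪A_8.
By inclusion–exclusion this is Σ_{j=0}^{8} (−1)^j C(8,j)·(8−j)!.
Computing: 40320 − 40320 + 20160 − 6720 + 1680 − 336 + 56 − 8 + 1 = 14833.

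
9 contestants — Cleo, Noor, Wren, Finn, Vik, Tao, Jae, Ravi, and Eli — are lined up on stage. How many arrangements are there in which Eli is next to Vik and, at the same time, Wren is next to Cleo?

20160

Treat {Eli,Vik} as one block (2 orders) and {Wren,Cleo} as another (2 orders).
That leaves 7 units to arrange: 2 × 2 × 7! = 4 × 5040 = 20160.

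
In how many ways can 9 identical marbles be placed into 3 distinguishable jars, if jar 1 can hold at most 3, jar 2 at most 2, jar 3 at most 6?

6

Without the upper bounds there are C(11,2) = 55 ways to split 9 among 3 jars.
Subtract solutions that violate a single cap (substitute x_i' = x_i − (cap_i+1)): x_1 ≥ 4 gives C(7,2) = 21; x_2 ≥ 3 gives C(8,2) = 28; x_3 ≥ 7 gives C(4,2) = 6. Together 55.
Add back pairs where two caps are both exceeded: 6 + 0 + 0 = 6.
By inclusion–exclusion the count is 55 − 55 + 6 = 6.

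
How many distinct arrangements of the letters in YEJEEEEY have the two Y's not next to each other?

126

Total arrangements of YEJEEEEY: 8!/(5!·2!) = 168.
Arrangements with the Y's together: treat YY as one letter, giving (7)!/(5!) = 42.
Hence 168 − 42 = 126.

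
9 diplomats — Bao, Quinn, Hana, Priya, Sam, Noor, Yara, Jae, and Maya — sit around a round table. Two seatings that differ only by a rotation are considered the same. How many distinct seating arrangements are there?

Around a circle, 9 distinct people have 9!/9 = (8)! = 40320 rotationally distinct seatings.

40320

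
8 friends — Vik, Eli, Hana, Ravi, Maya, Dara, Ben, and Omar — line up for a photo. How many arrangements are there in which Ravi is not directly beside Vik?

30240

Of the 8! = 40320 arrangements, those with Ravi and Vik adjacent number 2 × 7! = 10080 (treat the pair as a block with 2 internal orders).
Complementary counting: 40320 − 10080 = 30240.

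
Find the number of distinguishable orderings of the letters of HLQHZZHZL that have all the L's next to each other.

Treat the 2 copies of L as a single block. The multiset to arrange is then {LL, H, H, H, Q, Z, Z, Z}, 8 items in all.
That gives (8)!/(3!·3!) = 1120 arrangements.

1120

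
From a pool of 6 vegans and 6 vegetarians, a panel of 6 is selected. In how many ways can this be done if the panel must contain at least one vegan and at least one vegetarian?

922

Total 6-person selections from all 12: C(12,6) = 924.
Selections missing a whole group: no vegans → C(6,6) = 1; no vegetarians → C(6,6) = 1.
Both groups omitted at once is impossible, so 924 − 2 = 922.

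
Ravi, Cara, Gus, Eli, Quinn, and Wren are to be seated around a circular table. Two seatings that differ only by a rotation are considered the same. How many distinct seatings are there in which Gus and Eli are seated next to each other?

Treat {Gus, Eli} as one unit (2 internal orders) and seat the resulting 5 units around the table: (4)! circular arrangements.
So 2 × (4)! = 2 × 24 = 48.

48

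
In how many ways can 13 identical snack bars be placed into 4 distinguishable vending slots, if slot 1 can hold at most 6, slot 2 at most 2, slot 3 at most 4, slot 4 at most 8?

By stars and bars, unrestricted non-negative solutions to x_1+…+x_4 = 13 number C(13+3,3) = 560.
Subtract solutions that violate a single cap (substitute x_i' = x_i − (cap_i+1)): x_1 ≥ 7 gives C(9,3) = 84; x_2 ≥ 3 gives C(13,3) = 286; x_3 ≥ 5 gives C(11,3) = 165; x_4 ≥ 9 gives C(7,3) = 35. Together 570.
Add back pairs where two caps are both exceeded: 20 + 4 + 0 + 56 + 4 + 0 = 84.
By inclusion–exclusion the count is 560 − 570 + 84 = 74.

74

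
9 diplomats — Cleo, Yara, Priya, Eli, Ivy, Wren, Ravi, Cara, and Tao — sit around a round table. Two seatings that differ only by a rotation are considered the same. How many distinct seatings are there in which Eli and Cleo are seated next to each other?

Glue Eli and Cleo into a block (2 internal orders). Seating 8 units around a circle gives (7)! arrangements.
So 2 × (7)! = 2 × 5040 = 10080.

10080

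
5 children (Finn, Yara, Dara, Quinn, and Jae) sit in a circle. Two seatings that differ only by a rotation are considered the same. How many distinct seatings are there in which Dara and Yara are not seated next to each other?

12

All circular seatings of 5 people number (4)! = 24.
Seatings with Dara beside Yara: treat them as a block with 2 internal orders, giving 2 × (3)! = 12.
Subtracting, 24 − 12 = 12.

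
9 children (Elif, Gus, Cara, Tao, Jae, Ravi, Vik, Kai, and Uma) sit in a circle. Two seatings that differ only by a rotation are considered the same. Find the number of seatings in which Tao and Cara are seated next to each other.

Treat {Tao, Cara} as one unit (2 internal orders) and seat the resulting 8 units around the table: (7)! circular arrangements.
So 2 × (7)! = 2 × 5040 = 10080.

10080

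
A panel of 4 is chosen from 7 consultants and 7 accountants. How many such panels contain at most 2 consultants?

Split by how many consultants are chosen (0 through 2).
Sum: C(7,0)·C(7,4) + C(7,1)·C(7,3) + C(7,2)·C(7,2) = 35 + 245 + 441 = 721.

721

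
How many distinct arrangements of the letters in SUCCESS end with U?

Fix U in the last position and arrange the remaining 6 letters.
Those 6 letters have C appearing twice and S appearing 3 times, giving (6)!/(3!·2!) = 60.

60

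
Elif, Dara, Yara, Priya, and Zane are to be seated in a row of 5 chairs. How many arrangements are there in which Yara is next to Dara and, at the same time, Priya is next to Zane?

24

Treat {Yara,Dara} as one block (2 orders) and {Priya,Zane} as another (2 orders).
That leaves 3 units to arrange: 2 × 2 × 3! = 4 × 6 = 24.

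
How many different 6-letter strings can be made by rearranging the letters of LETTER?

Letter multiplicities in LETTER: E×2, L×1, R×1, T×2.
So there are 6! / (2!·2!) = 180 distinguishable arrangements.

180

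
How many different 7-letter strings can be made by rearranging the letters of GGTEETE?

210

Letter multiplicities in GGTEETE: E×3, G×2, T×2.
Dividing 7! = 5040 by 3!·2!·2! = 24 for the repeated letters gives 210.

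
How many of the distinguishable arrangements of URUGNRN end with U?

180

Fix U in the last position and arrange the remaining 6 letters.
Those 6 letters have N appearing twice and R appearing twice, giving (6)!/(2!·2!) = 180.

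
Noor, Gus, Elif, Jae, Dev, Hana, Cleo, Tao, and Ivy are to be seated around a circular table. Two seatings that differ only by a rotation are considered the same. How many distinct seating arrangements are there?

Fix one person's seat to break rotational symmetry; the remaining 8 people can be arranged in (8)! = 40320 ways.

40320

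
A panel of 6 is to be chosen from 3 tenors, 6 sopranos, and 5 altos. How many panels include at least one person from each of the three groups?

2430

Unrestricted: C(14,6) = 3003 ways to pick any 6 of the 14.
Subtract selections that omit an entire group: no tenors → C(11,6) = 462; no sopranos → C(8,6) = 28; no altos → C(9,6) = 84.
Add back selections omitting two groups (i.e. drawn from a single group): C(3,6) + C(6,6) + C(5,6) = 1.
By inclusion–exclusion: 3003 − 574 + 1 = 2430.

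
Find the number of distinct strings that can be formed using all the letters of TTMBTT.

TTMBTT has 6 letters with T appearing 4 times.
So there are 6! / (4!) = 30 distinguishable arrangements.

30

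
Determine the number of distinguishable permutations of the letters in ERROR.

20

ERROR has 5 letters with R appearing 3 times.
So there are 5! / (3!) = 20 distinguishable arrangements.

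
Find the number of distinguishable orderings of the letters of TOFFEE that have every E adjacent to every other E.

60

Treat the 2 copies of E as a single block. The multiset to arrange is then {EE, F, F, O, T}, 5 items in all.
That gives (5)!/(2!) = 60 arrangements.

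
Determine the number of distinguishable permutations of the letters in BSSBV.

30

BSSBV has 5 letters with B appearing twice and S appearing twice.
The number of distinct arrangements is 5!/(2!·2!) = 120/4 = 30.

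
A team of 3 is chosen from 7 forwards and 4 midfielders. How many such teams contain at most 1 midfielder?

Split by how many midfielders are chosen (0 through 1).
Sum: C(4,0)·C(7,3) + C(4,1)·C(7,2) = 35 + 84 = 119.

119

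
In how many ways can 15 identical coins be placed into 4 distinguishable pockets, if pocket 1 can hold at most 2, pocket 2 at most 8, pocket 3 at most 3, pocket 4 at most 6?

30

Without the upper bounds there are C(18,3) = 816 ways to split 15 among 4 pockets.
Subtract solutions that violate a single cap (substitute x_i' = x_i − (cap_i+1)): x_1 ≥ 3 gives C(15,3) = 455; x_2 ≥ 9 gives C(9,3) = 84; x_3 ≥ 4 gives C(14,3) = 364; x_4 ≥ 7 gives C(11,3) = 165. Together 1068.
Add back pairs where two caps are both exceeded: 20 + 165 + 56 + 10 + 0 + 35 = 286.
Subtract triples: 0 + 0 + 4 + 0 = 4.
By inclusion–exclusion the count is 816 − 1068 + 286 − 4 = 30.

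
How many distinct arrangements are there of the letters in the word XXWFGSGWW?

XXWFGSGWW has 9 letters with G appearing twice, W appearing 3 times, and X appearing twice.
Dividing 9! = 362880 by 3!·2!·2! = 24 for the repeated letters gives 15120.

15120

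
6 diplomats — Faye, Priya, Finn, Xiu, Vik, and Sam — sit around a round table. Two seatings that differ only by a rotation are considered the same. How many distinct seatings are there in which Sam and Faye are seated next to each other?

48

Glue Sam and Faye into a block (2 internal orders). Seating 5 units around a circle gives (4)! arrangements.
So 2 × (4)! = 2 × 24 = 48.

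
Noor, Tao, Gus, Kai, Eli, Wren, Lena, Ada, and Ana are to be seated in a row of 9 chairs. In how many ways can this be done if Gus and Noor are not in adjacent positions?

282240

There are 9! = 362880 arrangements in all. If Gus and Noor are adjacent, merging them into one block gives 2·(8)! = 80640 arrangements.
Complementary counting: 362880 − 80640 = 282240.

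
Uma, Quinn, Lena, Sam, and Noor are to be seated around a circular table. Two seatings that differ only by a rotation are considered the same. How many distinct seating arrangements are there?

24

Fix one person's seat to break rotational symmetry; the remaining 4 people can be arranged in (4)! = 24 ways.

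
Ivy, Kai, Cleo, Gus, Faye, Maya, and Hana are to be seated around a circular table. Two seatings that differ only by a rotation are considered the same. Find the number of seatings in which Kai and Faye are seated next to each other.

240

Glue Kai and Faye into a block (2 internal orders). Seating 6 units around a circle gives (5)! arrangements.
So 2 × (5)! = 2 × 120 = 240.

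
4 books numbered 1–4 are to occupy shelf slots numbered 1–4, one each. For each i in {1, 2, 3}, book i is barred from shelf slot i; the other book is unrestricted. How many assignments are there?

11

Let Aᵢ (for i ∈ {1, 2, 3}) be the placements that put book i in its forbidden shelf slot. Any j of these fix j positions, leaving (4−j)! ways to fill the rest, and there are C(3,j) ways to pick which j.
By inclusion–exclusion, the number of valid placements is Σ_{j=0}^{3} (−1)^j C(3,j)·(4−j)!.
Computing: 24 − 18 + 6 − 1 = 11.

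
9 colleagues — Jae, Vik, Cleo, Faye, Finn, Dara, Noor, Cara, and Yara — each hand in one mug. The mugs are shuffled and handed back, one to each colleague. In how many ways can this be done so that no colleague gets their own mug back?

133496

Count assignments avoiding every fixed point. For any j of the 9 colleagues fixed to their own mug, the other 9−j can be arranged in (9−j)! ways.
By inclusion–exclusion this is Σ_{j=0}^{9} (−1)^j C(9,j)·(9−j)!.
Computing: 362880 − 362880 + 181440 − 60480 + 15120 − 3024 + 504 − 72 + 9 − 1 = 133496.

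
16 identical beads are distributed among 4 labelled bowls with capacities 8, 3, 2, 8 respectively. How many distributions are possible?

42

By stars and bars, unrestricted non-negative solutions to x_1+…+x_4 = 16 number C(16+3,3) = 969.
Subtract solutions that violate a single cap (substitute x_i' = x_i − (cap_i+1)): x_1 ≥ 9 gives C(10,3) = 120; x_2 ≥ 4 gives C(15,3) = 455; x_3 ≥ 3 gives C(16,3) = 560; x_4 ≥ 9 gives C(10,3) = 120. Together 1255.
Add back pairs where two caps are both exceeded: 20 + 35 + 0 + 220 + 20 + 35 = 330.
Subtract triples: 1 + 0 + 0 + 1 = 2.
By inclusion–exclusion the count is 969 − 1255 + 330 − 2 = 42.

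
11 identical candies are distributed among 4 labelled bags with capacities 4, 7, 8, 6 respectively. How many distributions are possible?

Without the upper bounds there are C(14,3) = 364 ways to split 11 among 4 bags.
Subtract solutions that violate a single cap (substitute x_i' = x_i − (cap_i+1)): x_1 ≥ 5 gives C(9,3) = 84; x_2 ≥ 8 gives C(6,3) = 20; x_3 ≥ 9 gives C(5,3) = 10; x_4 ≥ 7 gives C(7,3) = 35. Together 149.
No two caps can be exceeded simultaneously, so the pair terms are all 0.
By inclusion–exclusion the count is 364 − 149 + 0 = 215.

215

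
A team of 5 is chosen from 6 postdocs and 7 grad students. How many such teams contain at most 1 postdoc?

Split by how many postdocs are chosen (0 through 1).
Sum: C(6,0)·C(7,5) + C(6,1)·C(7,4) = 21 + 210 = 231.

231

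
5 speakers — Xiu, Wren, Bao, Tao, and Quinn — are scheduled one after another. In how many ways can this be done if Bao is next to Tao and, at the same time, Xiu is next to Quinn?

24

Treat {Bao,Tao} as one block (2 orders) and {Xiu,Quinn} as another (2 orders).
That leaves 3 units to arrange: 2 × 2 × 3! = 4 × 6 = 24.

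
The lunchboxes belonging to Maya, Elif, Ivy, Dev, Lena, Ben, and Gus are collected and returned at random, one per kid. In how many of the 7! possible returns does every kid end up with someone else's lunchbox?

Let Aᵢ be the assignments in which kid i gets their own lunchbox. We want the size of the complement of A₁∪…∪A_7.
By inclusion–exclusion this is Σ_{j=0}^{7} (−1)^j C(7,j)·(7−j)!.
Computing: 5040 − 5040 + 2520 − 840 + 210 − 42 + 7 − 1 = 1854.

1854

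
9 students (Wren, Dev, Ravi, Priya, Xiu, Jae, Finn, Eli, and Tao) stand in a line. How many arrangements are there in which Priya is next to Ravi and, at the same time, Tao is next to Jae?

20160

Treat {Priya,Ravi} as one block (2 orders) and {Tao,Jae} as another (2 orders).
That leaves 7 units to arrange: 2 × 2 × 7! = 4 × 5040 = 20160.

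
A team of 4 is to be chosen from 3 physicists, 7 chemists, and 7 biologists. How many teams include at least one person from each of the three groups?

1029

With no constraint there are C(17,4) = 2380 possible selections.
Selections missing a whole group: no physicists → C(14,4) = 1001; no chemists → C(10,4) = 210; no biologists → C(10,4) = 210.
Add back selections omitting two groups (i.e. drawn from a single group): C(3,4) + C(7,4) + C(7,4) = 70.
By inclusion–exclusion: 2380 − 1421 + 70 = 1029.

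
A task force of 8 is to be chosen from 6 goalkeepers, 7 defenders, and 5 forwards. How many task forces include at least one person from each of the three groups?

With no constraint there are C(18,8) = 43758 possible selections.
Selections missing a whole group: no goalkeepers → C(12,8) = 495; no defenders → C(11,8) = 165; no forwards → C(13,8) = 1287.
Add back selections omitting two groups (i.e. drawn from a single group): C(6,8) + C(7,8) + C(5,8) = 0.
By inclusion–exclusion: 43758 − 1947 + 0 = 41811.

41811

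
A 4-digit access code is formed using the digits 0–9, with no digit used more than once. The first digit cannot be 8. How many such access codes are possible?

4536

The first digit has 10−1 = 9 choices (anything except 8).
The remaining 3 digits are filled from the other 9 symbols without repetition: 9 × 8 × 7 = 504.
Total: 9 × 504 = 4536.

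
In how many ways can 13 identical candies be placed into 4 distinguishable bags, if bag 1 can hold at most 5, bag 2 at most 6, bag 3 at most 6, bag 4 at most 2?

63

Without the upper bounds there are C(16,3) = 560 ways to split 13 among 4 bags.
Subtract solutions that violate a single cap (substitute x_i' = x_i − (cap_i+1)): x_1 ≥ 6 gives C(10,3) = 120; x_2 ≥ 7 gives C(9,3) = 84; x_3 ≥ 7 gives C(9,3) = 84; x_4 ≥ 3 gives C(13,3) = 286. Together 574.
Add back pairs where two caps are both exceeded: 1 + 1 + 35 + 0 + 20 + 20 = 77.
By inclusion–exclusion the count is 560 − 574 + 77 = 63.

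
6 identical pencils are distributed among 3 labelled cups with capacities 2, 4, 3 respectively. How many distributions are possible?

9

By stars and bars, unrestricted non-negative solutions to x_1+…+x_3 = 6 number C(6+2,2) = 28.
Subtract solutions that violate a single cap (substitute x_i' = x_i − (cap_i+1)): x_1 ≥ 3 gives C(5,2) = 10; x_2 ≥ 5 gives C(3,2) = 3; x_3 ≥ 4 gives C(4,2) = 6. Together 19.
No two caps can be exceeded simultaneously, so the pair terms are all 0.
By inclusion–exclusion the count is 28 − 19 + 0 = 9.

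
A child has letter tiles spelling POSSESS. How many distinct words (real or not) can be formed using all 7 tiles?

Letter multiplicities in POSSESS: E×1, O×1, P×1, S×4.
Dividing 7! = 5040 by 4! = 24 for the repeated letters gives 210.

210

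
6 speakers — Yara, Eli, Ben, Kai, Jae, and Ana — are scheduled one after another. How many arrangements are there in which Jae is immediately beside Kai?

Treat {Jae, Kai} as a single unit. There are 5 units to order, and the pair itself can be ordered 2 ways.
That gives 2 × 5! = 2 × 120 = 240.

240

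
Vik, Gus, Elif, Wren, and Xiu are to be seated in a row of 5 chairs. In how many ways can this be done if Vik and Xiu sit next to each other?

48

Treat {Vik, Xiu} as a single unit. There are 4 units to order, and the pair itself can be ordered 2 ways.
So the count is 2·(4)! = 48.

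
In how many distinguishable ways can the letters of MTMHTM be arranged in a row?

60

MTMHTM has 6 letters with M appearing 3 times and T appearing twice.
Dividing 6! = 720 by 3!·2! = 12 for the repeated letters gives 60.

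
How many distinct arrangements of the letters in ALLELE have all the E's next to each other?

Treat the 2 copies of E as a single block. The multiset to arrange is then {EE, A, L, L, L}, 5 items in all.
That gives (5)!/(3!) = 20 arrangements.

20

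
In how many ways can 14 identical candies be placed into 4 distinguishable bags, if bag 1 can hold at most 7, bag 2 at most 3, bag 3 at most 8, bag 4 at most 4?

109

Ignoring the caps, the number of non-negative solutions to x_1+…+x_4 = 14 is C(17,3) = 680.
Subtract solutions that violate a single cap (substitute x_i' = x_i − (cap_i+1)): x_1 ≥ 8 gives C(9,3) = 84; x_2 ≥ 4 gives C(13,3) = 286; x_3 ≥ 9 gives C(8,3) = 56; x_4 ≥ 5 gives C(12,3) = 220. Together 646.
Add back pairs where two caps are both exceeded: 10 + 0 + 4 + 4 + 56 + 1 = 75.
By inclusion–exclusion the count is 680 − 646 + 75 = 109.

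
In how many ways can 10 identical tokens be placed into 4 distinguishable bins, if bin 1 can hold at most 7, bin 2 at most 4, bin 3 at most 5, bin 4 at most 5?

By stars and bars, unrestricted non-negative solutions to x_1+…+x_4 = 10 number C(10+3,3) = 286.
Subtract solutions that violate a single cap (substitute x_i' = x_i − (cap_i+1)): x_1 ≥ 8 gives C(5,3) = 10; x_2 ≥ 5 gives C(8,3) = 56; x_3 ≥ 6 gives C(7,3) = 35; x_4 ≥ 6 gives C(7,3) = 35. Together 136.
No two caps can be exceeded simultaneously, so the pair terms are all 0.
By inclusion–exclusion the count is 286 − 136 + 0 = 150.

150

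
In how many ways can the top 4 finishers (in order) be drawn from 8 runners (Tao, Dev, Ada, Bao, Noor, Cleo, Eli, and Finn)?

1680

This is an ordered selection of 4 from 8: P(8,4).
That gives 8 × 7 × 6 × 5 = 1680.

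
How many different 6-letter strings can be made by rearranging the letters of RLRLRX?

RLRLRX has 6 letters with L appearing twice and R appearing 3 times.
So there are 6! / (3!·2!) = 60 distinguishable arrangements.

60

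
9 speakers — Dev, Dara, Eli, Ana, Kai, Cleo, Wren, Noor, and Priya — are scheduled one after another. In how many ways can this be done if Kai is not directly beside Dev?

282240

There are 9! = 362880 arrangements in all. If Kai and Dev are adjacent, merging them into one block gives 2·(8)! = 80640 arrangements.
So 362880 − 80640 = 282240 arrangements keep them apart.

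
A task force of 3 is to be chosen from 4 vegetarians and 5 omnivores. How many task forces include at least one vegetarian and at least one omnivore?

70

With no constraint there are C(9,3) = 84 possible selections.
Subtract selections that omit an entire group: no vegetarians → C(5,3) = 10; no omnivores → C(4,3) = 4.
Both groups omitted at once is impossible, so 84 − 14 = 70.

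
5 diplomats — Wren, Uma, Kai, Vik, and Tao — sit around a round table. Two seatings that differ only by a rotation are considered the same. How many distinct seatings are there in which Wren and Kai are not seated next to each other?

12

All circular seatings of 5 people number (4)! = 24.
Seatings with Wren beside Kai: treat them as a block with 2 internal orders, giving 2 × (3)! = 12.
Subtracting, 24 − 12 = 12.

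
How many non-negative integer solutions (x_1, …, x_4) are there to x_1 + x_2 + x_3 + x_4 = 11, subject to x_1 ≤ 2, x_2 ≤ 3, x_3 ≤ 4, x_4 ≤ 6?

By stars and bars, unrestricted non-negative solutions to x_1+…+x_4 = 11 number C(11+3,3) = 364.
Subtract solutions that violate a single cap (substitute x_i' = x_i − (cap_i+1)): x_1 ≥ 3 gives C(11,3) = 165; x_2 ≥ 4 gives C(10,3) = 120; x_3 ≥ 5 gives C(9,3) = 84; x_4 ≥ 7 gives C(7,3) = 35. Together 404.
Add back pairs where two caps are both exceeded: 35 + 20 + 4 + 10 + 1 + 0 = 70.
By inclusion–exclusion the count is 364 − 404 + 70 = 30.

30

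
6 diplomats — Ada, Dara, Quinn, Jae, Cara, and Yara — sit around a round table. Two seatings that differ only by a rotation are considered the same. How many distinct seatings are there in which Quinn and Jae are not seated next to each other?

All circular seatings of 6 people number (5)! = 120.
Those with Quinn next to Jae: fuse the pair into one unit and seat 5 units around a circle — 2·(4)! = 48.
Subtracting, 120 − 48 = 72.

72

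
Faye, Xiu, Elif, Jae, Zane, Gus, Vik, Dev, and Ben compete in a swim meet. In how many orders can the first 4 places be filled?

3024

This is an ordered selection of 4 from 9: P(9,4).
That gives 9 × 8 × 7 × 6 = 3024.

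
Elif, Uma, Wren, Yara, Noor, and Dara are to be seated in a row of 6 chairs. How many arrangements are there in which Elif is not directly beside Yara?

480

Of the 6! = 720 arrangements, those with Elif and Yara adjacent number 2 × 5! = 240 (treat the pair as a block with 2 internal orders).
So 720 − 240 = 480 arrangements keep them apart.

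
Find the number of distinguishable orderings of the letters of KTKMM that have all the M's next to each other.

Treat the 2 copies of M as a single block. The multiset to arrange is then {MM, K, K, T}, 4 items in all.
That gives (4)!/(2!) = 12 arrangements.

12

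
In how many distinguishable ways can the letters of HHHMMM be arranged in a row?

20

Letter multiplicities in HHHMMM: H×3, M×3.
So there are 6! / (3!·3!) = 20 distinguishable arrangements.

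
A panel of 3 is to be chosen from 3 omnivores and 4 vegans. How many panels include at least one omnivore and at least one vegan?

30

Unrestricted: C(7,3) = 35 ways to pick any 3 of the 7.
Selections missing a whole group: no omnivores → C(4,3) = 4; no vegans → C(3,3) = 1.
Both groups omitted at once is impossible, so 35 − 5 = 30.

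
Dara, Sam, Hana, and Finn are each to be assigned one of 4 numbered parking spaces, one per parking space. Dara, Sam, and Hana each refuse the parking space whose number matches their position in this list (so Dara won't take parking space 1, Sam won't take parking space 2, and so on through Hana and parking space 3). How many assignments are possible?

Let Aᵢ (for i ∈ {1, 2, 3}) be the placements that put person i in their forbidden parking space. Any j of these fix j positions, leaving (4−j)! ways to fill the rest, and there are C(3,j) ways to pick which j.
By inclusion–exclusion, the number of valid placements is Σ_{j=0}^{3} (−1)^j C(3,j)·(4−j)!.
Computing: 24 − 18 + 6 − 1 = 11.

11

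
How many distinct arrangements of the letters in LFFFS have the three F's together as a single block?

6

Treat the 3 copies of F as a single block. The multiset to arrange is then {FFF, L, S}, 3 items in all.
All 3 items are distinct, so there are (3)! = 6 arrangements.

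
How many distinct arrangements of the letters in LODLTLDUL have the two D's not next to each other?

There are 9!/(4!·2!) = 7560 arrangements of LODLTLDUL in total.
If the two D's are adjacent, glue them into one block, leaving 8 items to arrange: (8)!/(4!) = 1680 ways.
Subtracting, 7560 − 1680 = 5880 arrangements keep the D's apart.

5880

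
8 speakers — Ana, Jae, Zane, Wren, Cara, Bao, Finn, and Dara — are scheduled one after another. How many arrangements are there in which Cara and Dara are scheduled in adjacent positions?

Place the 6 others and the Cara-Dara pair as 7 objects in a line; the pair has 2 internal arrangements.
That gives 2 × 7! = 2 × 5040 = 10080.

10080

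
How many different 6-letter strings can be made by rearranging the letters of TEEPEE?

The 6 letters of TEEPEE have repeats: E appearing 4 times.
So there are 6! / (4!) = 30 distinguishable arrangements.

30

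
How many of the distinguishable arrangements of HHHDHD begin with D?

5

With the first slot taken by D, it remains to arrange the other 5 letters (HHHHD).
Those 5 letters have H appearing 4 times, giving (5)!/(4!) = 5.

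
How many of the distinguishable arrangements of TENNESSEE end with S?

With the last slot taken by S, it remains to arrange the other 8 letters (TENNESEE).
Those 8 letters have E appearing 4 times and N appearing twice, giving (8)!/(4!·2!) = 840.

840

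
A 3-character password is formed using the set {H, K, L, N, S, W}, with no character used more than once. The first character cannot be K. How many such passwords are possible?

100

The first character has 6−1 = 5 choices (anything except K).
The remaining 2 characters are filled from the other 5 symbols without repetition: 5 × 4 = 20.
Total: 5 × 20 = 100.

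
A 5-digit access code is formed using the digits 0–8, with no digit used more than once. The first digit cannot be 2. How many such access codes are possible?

13440

The first digit has 9−1 = 8 choices (anything except 2).
The remaining 4 digits are filled from the other 8 symbols without repetition: 8 × 7 × 6 × 5 = 1680.
Total: 8 × 1680 = 13440.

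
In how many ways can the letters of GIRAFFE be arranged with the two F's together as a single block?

Treat the 2 copies of F as a single block. The multiset to arrange is then {FF, A, E, G, I, R}, 6 items in all.
All 6 items are distinct, so there are (6)! = 720 arrangements.

720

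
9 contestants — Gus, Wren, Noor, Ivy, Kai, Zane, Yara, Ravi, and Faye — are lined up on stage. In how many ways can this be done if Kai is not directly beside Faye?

Of the 9! = 362880 arrangements, those with Kai and Faye adjacent number 2 × 8! = 80640 (treat the pair as a block with 2 internal orders).
So 362880 − 80640 = 282240 arrangements keep them apart.

282240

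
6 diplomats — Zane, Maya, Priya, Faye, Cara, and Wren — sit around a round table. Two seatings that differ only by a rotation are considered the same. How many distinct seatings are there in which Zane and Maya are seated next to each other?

Glue Zane and Maya into a block (2 internal orders). Seating 5 units around a circle gives (4)! arrangements.
So 2 × (4)! = 2 × 24 = 48.

48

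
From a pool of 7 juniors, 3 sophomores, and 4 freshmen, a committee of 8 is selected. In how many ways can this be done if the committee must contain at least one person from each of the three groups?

2793

With no constraint there are C(14,8) = 3003 possible selections.
Subtract selections that omit an entire group: no juniors → C(7,8) = 0; no sophomores → C(11,8) = 165; no freshmen → C(10,8) = 45.
Add back selections omitting two groups (i.e. drawn from a single group): C(7,8) + C(3,8) + C(4,8) = 0.
By inclusion–exclusion: 3003 − 210 + 0 = 2793.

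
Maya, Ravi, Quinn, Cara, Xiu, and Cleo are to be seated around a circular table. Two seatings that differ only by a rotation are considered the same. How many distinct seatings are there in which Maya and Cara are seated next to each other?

Glue Maya and Cara into a block (2 internal orders). Seating 5 units around a circle gives (4)! arrangements.
So 2 × (4)! = 2 × 24 = 48.

48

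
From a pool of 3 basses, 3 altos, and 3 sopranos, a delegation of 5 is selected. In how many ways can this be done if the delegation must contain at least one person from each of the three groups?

With no constraint there are C(9,5) = 126 possible selections.
Selections missing a whole group: no basses → C(6,5) = 6; no altos → C(6,5) = 6; no sopranos → C(6,5) = 6.
Add back selections omitting two groups (i.e. drawn from a single group): C(3,5) + C(3,5) + C(3,5) = 0.
By inclusion–exclusion: 126 − 18 + 0 = 108.

108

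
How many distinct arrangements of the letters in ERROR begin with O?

4

Fix O in the first position and arrange the remaining 4 letters.
Those 4 letters have R appearing 3 times, giving (4)!/(3!) = 4.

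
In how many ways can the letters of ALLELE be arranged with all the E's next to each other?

20

Treat the 2 copies of E as a single block. The multiset to arrange is then {EE, A, L, L, L}, 5 items in all.
That gives (5)!/(3!) = 20 arrangements.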